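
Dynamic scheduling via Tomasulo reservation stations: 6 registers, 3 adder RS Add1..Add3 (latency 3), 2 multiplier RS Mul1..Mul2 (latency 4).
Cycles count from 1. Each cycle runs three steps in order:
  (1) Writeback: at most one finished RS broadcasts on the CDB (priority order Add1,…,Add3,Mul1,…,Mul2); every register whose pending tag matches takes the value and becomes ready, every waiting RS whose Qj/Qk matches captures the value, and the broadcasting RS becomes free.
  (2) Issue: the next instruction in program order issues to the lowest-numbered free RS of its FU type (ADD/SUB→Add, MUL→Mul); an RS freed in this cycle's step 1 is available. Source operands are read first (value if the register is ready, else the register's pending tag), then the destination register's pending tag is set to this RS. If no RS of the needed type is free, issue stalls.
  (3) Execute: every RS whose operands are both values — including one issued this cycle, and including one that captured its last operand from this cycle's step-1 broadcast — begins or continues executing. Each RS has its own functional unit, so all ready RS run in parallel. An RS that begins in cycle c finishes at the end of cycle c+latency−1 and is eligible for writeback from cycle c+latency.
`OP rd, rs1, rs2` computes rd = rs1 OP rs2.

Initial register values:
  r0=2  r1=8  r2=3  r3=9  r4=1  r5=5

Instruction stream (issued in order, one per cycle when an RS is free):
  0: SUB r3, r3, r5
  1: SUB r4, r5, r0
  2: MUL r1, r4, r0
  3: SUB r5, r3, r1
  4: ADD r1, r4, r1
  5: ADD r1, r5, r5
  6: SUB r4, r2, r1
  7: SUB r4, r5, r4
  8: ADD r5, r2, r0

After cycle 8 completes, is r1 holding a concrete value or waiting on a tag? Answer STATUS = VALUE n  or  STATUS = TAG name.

  c1: issue SUB r3<-Add1  regs: r0:2,r1:8,r2:3,r3:Add1,r4:1,r5:5
  c2: issue SUB r4<-Add2  regs: r0:2,r1:8,r2:3,r3:Add1,r4:Add2,r5:5
  c3: issue MUL r1<-Mul1  regs: r0:2,r1:Mul1,r2:3,r3:Add1,r4:Add2,r5:5
  c4: CDB Add1=4; issue SUB r5<-Add1  regs: r0:2,r1:Mul1,r2:3,r3:4,r4:Add2,r5:Add1
  c5: CDB Add2=3; issue ADD r1<-Add2  regs: r0:2,r1:Add2,r2:3,r3:4,r4:3,r5:Add1
  c6: issue ADD r1<-Add3  regs: r0:2,r1:Add3,r2:3,r3:4,r4:3,r5:Add1
  c7: stall  regs: r0:2,r1:Add3,r2:3,r3:4,r4:3,r5:Add1
  c8: stall  regs: r0:2,r1:Add3,r2:3,r3:4,r4:3,r5:Add1

STATUS = TAG Add3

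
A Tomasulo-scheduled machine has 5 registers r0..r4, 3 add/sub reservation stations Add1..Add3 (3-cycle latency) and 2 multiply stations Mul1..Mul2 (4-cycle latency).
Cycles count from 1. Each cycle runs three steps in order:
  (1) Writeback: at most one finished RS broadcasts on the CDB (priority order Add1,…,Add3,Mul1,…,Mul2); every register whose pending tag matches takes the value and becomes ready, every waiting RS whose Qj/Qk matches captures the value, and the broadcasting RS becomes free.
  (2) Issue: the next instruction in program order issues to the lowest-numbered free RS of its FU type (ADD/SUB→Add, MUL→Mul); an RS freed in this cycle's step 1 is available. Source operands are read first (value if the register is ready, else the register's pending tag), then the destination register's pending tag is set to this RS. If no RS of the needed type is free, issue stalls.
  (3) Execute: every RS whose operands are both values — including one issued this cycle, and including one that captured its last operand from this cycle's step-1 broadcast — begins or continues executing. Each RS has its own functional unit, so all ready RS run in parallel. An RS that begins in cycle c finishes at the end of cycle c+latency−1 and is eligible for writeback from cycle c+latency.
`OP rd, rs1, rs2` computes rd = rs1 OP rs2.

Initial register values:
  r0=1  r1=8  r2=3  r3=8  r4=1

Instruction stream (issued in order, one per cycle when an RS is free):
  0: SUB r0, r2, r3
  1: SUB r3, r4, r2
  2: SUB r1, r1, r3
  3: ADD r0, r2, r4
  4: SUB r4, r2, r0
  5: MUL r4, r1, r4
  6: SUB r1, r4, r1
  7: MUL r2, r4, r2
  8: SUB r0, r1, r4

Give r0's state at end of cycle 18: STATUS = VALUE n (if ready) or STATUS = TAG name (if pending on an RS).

cycle 1: issue SUB r0<-Add1 // r0:Add1,r1:8,r2:3,r3:8,r4:1
cycle 2: issue SUB r3<-Add2 // r0:Add1,r1:8,r2:3,r3:Add2,r4:1
cycle 3: issue SUB r1<-Add3 // r0:Add1,r1:Add3,r2:3,r3:Add2,r4:1
cycle 4: CDB Add1=-5; issue ADD r0<-Add1 // r0:Add1,r1:Add3,r2:3,r3:Add2,r4:1
cycle 5: CDB Add2=-2; issue SUB r4<-Add2 // r0:Add1,r1:Add3,r2:3,r3:-2,r4:Add2
cycle 6: issue MUL r4<-Mul1 // r0:Add1,r1:Add3,r2:3,r3:-2,r4:Mul1
cycle 7: CDB Add1=4; issue SUB r1<-Add1 // r0:4,r1:Add1,r2:3,r3:-2,r4:Mul1
cycle 8: CDB Add3=10; issue MUL r2<-Mul2 // r0:4,r1:Add1,r2:Mul2,r3:-2,r4:Mul1
cycle 9: issue SUB r0<-Add3 // r0:Add3,r1:Add1,r2:Mul2,r3:-2,r4:Mul1
cycle 10: CDB Add2=-1 // r0:Add3,r1:Add1,r2:Mul2,r3:-2,r4:Mul1
cycle 11: - // r0:Add3,r1:Add1,r2:Mul2,r3:-2,r4:Mul1
cycle 12: - // r0:Add3,r1:Add1,r2:Mul2,r3:-2,r4:Mul1
cycle 13: - // r0:Add3,r1:Add1,r2:Mul2,r3:-2,r4:Mul1
cycle 14: CDB Mul1=-10 // r0:Add3,r1:Add1,r2:Mul2,r3:-2,r4:-10
cycle 15: - // r0:Add3,r1:Add1,r2:Mul2,r3:-2,r4:-10
cycle 16: - // r0:Add3,r1:Add1,r2:Mul2,r3:-2,r4:-10
cycle 17: CDB Add1=-20 // r0:Add3,r1:-20,r2:Mul2,r3:-2,r4:-10
cycle 18: CDB Mul2=-30 // r0:Add3,r1:-20,r2:-30,r3:-2,r4:-10

STATUS = TAG Add3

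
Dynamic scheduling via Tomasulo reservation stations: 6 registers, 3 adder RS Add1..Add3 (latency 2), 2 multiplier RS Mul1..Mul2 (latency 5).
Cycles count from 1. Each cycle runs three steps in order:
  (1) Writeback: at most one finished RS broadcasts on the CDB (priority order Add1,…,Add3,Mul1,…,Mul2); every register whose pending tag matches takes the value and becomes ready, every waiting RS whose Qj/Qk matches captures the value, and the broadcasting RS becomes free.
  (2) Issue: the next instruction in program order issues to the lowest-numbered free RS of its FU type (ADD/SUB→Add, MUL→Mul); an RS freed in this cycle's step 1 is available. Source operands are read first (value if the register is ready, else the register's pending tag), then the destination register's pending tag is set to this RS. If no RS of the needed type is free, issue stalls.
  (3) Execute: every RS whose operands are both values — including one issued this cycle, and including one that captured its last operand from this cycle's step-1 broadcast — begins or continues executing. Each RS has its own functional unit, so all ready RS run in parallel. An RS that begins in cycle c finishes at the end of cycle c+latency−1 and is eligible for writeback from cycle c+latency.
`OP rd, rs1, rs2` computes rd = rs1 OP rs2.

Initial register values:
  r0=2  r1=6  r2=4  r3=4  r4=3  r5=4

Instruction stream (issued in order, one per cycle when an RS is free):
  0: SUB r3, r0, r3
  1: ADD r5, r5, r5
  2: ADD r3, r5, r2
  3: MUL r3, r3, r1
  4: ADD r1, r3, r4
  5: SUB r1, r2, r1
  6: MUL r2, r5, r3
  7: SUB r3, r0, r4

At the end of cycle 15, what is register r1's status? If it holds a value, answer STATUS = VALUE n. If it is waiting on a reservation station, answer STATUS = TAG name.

STATUS = VALUE -71

cycle 1: issue SUB r3<-Add1 // r0:2,r1:6,r2:4,r3:Add1,r4:3,r5:4
cycle 2: issue ADD r5<-Add2 // r0:2,r1:6,r2:4,r3:Add1,r4:3,r5:Add2
cycle 3: CDB Add1=-2; issue ADD r3<-Add1 // r0:2,r1:6,r2:4,r3:Add1,r4:3,r5:Add2
cycle 4: CDB Add2=8; issue MUL r3<-Mul1 // r0:2,r1:6,r2:4,r3:Mul1,r4:3,r5:8
cycle 5: issue ADD r1<-Add2 // r0:2,r1:Add2,r2:4,r3:Mul1,r4:3,r5:8
cycle 6: CDB Add1=12; issue SUB r1<-Add1 // r0:2,r1:Add1,r2:4,r3:Mul1,r4:3,r5:8
cycle 7: issue MUL r2<-Mul2 // r0:2,r1:Add1,r2:Mul2,r3:Mul1,r4:3,r5:8
cycle 8: issue SUB r3<-Add3 // r0:2,r1:Add1,r2:Mul2,r3:Add3,r4:3,r5:8
cycle 9: - // r0:2,r1:Add1,r2:Mul2,r3:Add3,r4:3,r5:8
cycle 10: CDB Add3=-1 // r0:2,r1:Add1,r2:Mul2,r3:-1,r4:3,r5:8
cycle 11: CDB Mul1=72 // r0:2,r1:Add1,r2:Mul2,r3:-1,r4:3,r5:8
cycle 12: - // r0:2,r1:Add1,r2:Mul2,r3:-1,r4:3,r5:8
cycle 13: CDB Add2=75 // r0:2,r1:Add1,r2:Mul2,r3:-1,r4:3,r5:8
cycle 14: - // r0:2,r1:Add1,r2:Mul2,r3:-1,r4:3,r5:8
cycle 15: CDB Add1=-71 // r0:2,r1:-71,r2:Mul2,r3:-1,r4:3,r5:8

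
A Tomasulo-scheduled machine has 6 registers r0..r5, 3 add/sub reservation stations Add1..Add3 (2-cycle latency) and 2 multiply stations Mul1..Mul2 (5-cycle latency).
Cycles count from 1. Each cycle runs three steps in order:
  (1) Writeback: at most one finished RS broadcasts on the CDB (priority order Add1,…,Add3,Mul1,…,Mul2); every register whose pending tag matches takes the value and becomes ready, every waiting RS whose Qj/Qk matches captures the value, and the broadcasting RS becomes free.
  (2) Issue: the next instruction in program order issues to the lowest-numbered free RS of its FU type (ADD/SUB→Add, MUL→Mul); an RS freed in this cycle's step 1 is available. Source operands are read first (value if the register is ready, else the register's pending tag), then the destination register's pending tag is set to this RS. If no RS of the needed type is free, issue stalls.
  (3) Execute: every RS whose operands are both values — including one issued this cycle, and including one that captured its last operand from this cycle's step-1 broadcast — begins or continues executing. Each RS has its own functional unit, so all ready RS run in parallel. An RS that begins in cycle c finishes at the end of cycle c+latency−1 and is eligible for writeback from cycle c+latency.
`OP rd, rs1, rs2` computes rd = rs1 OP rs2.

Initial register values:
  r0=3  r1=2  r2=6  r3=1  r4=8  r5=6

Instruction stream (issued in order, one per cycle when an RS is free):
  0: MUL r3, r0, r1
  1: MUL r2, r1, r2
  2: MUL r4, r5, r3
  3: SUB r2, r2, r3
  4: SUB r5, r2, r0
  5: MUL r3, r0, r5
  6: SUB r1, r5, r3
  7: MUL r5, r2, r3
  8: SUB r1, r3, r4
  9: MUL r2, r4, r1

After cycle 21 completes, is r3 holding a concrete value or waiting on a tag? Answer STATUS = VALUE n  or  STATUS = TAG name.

  c1: issue MUL r3<-Mul1  regs: r0:3,r1:2,r2:6,r3:Mul1,r4:8,r5:6
  c2: issue MUL r2<-Mul2  regs: r0:3,r1:2,r2:Mul2,r3:Mul1,r4:8,r5:6
  c3: stall  regs: r0:3,r1:2,r2:Mul2,r3:Mul1,r4:8,r5:6
  c4: stall  regs: r0:3,r1:2,r2:Mul2,r3:Mul1,r4:8,r5:6
  c5: stall  regs: r0:3,r1:2,r2:Mul2,r3:Mul1,r4:8,r5:6
  c6: CDB Mul1=6; issue MUL r4<-Mul1  regs: r0:3,r1:2,r2:Mul2,r3:6,r4:Mul1,r5:6
  c7: CDB Mul2=12; issue SUB r2<-Add1  regs: r0:3,r1:2,r2:Add1,r3:6,r4:Mul1,r5:6
  c8: issue SUB r5<-Add2  regs: r0:3,r1:2,r2:Add1,r3:6,r4:Mul1,r5:Add2
  c9: CDB Add1=6; issue MUL r3<-Mul2  regs: r0:3,r1:2,r2:6,r3:Mul2,r4:Mul1,r5:Add2
  c10: issue SUB r1<-Add1  regs: r0:3,r1:Add1,r2:6,r3:Mul2,r4:Mul1,r5:Add2
  c11: CDB Add2=3; stall  regs: r0:3,r1:Add1,r2:6,r3:Mul2,r4:Mul1,r5:3
  c12: CDB Mul1=36; issue MUL r5<-Mul1  regs: r0:3,r1:Add1,r2:6,r3:Mul2,r4:36,r5:Mul1
  c13: issue SUB r1<-Add2  regs: r0:3,r1:Add2,r2:6,r3:Mul2,r4:36,r5:Mul1
  c14: stall  regs: r0:3,r1:Add2,r2:6,r3:Mul2,r4:36,r5:Mul1
  c15: stall  regs: r0:3,r1:Add2,r2:6,r3:Mul2,r4:36,r5:Mul1
  c16: CDB Mul2=9; issue MUL r2<-Mul2  regs: r0:3,r1:Add2,r2:Mul2,r3:9,r4:36,r5:Mul1
  c17: -  regs: r0:3,r1:Add2,r2:Mul2,r3:9,r4:36,r5:Mul1
  c18: CDB Add1=-6  regs: r0:3,r1:Add2,r2:Mul2,r3:9,r4:36,r5:Mul1
  c19: CDB Add2=-27  regs: r0:3,r1:-27,r2:Mul2,r3:9,r4:36,r5:Mul1
  c20: -  regs: r0:3,r1:-27,r2:Mul2,r3:9,r4:36,r5:Mul1
  c21: CDB Mul1=54  regs: r0:3,r1:-27,r2:Mul2,r3:9,r4:36,r5:54

STATUS = VALUE 9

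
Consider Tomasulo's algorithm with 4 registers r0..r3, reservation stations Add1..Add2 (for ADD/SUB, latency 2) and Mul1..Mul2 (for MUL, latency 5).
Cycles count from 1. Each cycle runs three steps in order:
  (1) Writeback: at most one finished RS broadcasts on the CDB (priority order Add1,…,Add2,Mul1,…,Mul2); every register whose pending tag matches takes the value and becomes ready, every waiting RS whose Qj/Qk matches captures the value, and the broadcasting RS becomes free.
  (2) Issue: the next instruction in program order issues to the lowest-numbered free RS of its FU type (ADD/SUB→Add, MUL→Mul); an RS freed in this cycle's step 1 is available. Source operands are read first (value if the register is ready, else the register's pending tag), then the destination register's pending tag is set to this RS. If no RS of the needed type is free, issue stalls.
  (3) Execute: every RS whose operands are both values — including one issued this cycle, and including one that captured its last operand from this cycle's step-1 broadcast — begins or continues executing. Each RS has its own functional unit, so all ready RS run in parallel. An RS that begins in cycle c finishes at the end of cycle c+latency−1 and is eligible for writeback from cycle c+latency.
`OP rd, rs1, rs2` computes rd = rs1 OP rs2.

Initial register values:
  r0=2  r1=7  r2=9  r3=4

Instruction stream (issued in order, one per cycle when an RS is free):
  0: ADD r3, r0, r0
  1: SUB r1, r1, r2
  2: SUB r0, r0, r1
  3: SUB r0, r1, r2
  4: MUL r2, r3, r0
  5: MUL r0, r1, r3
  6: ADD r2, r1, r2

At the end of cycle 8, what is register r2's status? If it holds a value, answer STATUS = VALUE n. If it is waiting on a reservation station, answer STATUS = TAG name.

c1: issue ADD r3<-Add1 | r0:2,r1:7,r2:9,r3:Add1
c2: issue SUB r1<-Add2 | r0:2,r1:Add2,r2:9,r3:Add1
c3: CDB Add1=4; issue SUB r0<-Add1 | r0:Add1,r1:Add2,r2:9,r3:4
c4: CDB Add2=-2; issue SUB r0<-Add2 | r0:Add2,r1:-2,r2:9,r3:4
c5: issue MUL r2<-Mul1 | r0:Add2,r1:-2,r2:Mul1,r3:4
c6: CDB Add1=4; issue MUL r0<-Mul2 | r0:Mul2,r1:-2,r2:Mul1,r3:4
c7: CDB Add2=-11; issue ADD r2<-Add1 | r0:Mul2,r1:-2,r2:Add1,r3:4
c8: - | r0:Mul2,r1:-2,r2:Add1,r3:4

STATUS = TAG Add1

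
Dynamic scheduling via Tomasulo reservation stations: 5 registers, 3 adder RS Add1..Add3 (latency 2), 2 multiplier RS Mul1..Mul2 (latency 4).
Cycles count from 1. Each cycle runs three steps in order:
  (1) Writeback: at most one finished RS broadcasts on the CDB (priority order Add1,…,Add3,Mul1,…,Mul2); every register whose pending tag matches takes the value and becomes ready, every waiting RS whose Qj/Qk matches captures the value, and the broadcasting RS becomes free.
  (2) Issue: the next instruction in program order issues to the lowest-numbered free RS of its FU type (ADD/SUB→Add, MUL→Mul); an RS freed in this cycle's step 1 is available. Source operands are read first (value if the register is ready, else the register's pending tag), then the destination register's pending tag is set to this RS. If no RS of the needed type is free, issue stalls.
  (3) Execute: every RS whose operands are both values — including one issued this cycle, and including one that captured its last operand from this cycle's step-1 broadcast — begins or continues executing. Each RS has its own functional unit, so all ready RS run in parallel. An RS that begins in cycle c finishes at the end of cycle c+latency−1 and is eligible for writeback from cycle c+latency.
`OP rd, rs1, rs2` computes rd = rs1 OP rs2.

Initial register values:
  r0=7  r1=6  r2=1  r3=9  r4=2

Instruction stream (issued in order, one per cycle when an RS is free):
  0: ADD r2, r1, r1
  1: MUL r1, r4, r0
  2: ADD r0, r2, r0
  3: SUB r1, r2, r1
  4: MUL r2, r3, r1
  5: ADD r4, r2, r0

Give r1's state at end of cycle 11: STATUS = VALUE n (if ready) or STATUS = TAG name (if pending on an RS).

STATUS = VALUE -2

  c1: issue ADD r2<-Add1  regs: r0:7,r1:6,r2:Add1,r3:9,r4:2
  c2: issue MUL r1<-Mul1  regs: r0:7,r1:Mul1,r2:Add1,r3:9,r4:2
  c3: CDB Add1=12; issue ADD r0<-Add1  regs: r0:Add1,r1:Mul1,r2:12,r3:9,r4:2
  c4: issue SUB r1<-Add2  regs: r0:Add1,r1:Add2,r2:12,r3:9,r4:2
  c5: CDB Add1=19; issue MUL r2<-Mul2  regs: r0:19,r1:Add2,r2:Mul2,r3:9,r4:2
  c6: CDB Mul1=14; issue ADD r4<-Add1  regs: r0:19,r1:Add2,r2:Mul2,r3:9,r4:Add1
  c7: -  regs: r0:19,r1:Add2,r2:Mul2,r3:9,r4:Add1
  c8: CDB Add2=-2  regs: r0:19,r1:-2,r2:Mul2,r3:9,r4:Add1
  c9: -  regs: r0:19,r1:-2,r2:Mul2,r3:9,r4:Add1
  c10: -  regs: r0:19,r1:-2,r2:Mul2,r3:9,r4:Add1
  c11: -  regs: r0:19,r1:-2,r2:Mul2,r3:9,r4:Add1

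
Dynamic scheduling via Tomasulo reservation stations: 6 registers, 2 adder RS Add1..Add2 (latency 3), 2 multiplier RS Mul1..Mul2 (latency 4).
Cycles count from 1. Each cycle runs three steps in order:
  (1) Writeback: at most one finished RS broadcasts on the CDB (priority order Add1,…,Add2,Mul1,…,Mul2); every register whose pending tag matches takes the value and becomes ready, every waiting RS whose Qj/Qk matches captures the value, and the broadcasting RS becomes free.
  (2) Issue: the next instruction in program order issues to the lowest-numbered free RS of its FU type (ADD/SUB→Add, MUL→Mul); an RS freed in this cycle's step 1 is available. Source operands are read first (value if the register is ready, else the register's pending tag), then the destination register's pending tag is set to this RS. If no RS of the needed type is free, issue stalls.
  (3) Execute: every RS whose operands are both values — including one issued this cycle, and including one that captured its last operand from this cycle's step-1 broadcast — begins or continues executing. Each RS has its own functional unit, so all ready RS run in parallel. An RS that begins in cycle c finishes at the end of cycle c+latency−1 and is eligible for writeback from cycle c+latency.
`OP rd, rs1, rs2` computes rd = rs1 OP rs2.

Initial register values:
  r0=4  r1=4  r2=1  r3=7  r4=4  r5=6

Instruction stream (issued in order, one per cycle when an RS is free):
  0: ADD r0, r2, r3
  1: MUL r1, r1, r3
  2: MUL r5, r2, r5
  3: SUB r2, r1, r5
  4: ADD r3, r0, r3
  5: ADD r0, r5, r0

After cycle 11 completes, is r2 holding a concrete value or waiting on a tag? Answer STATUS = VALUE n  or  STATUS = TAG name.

  c1: issue ADD r0<-Add1  regs: r0:Add1,r1:4,r2:1,r3:7,r4:4,r5:6
  c2: issue MUL r1<-Mul1  regs: r0:Add1,r1:Mul1,r2:1,r3:7,r4:4,r5:6
  c3: issue MUL r5<-Mul2  regs: r0:Add1,r1:Mul1,r2:1,r3:7,r4:4,r5:Mul2
  c4: CDB Add1=8; issue SUB r2<-Add1  regs: r0:8,r1:Mul1,r2:Add1,r3:7,r4:4,r5:Mul2
  c5: issue ADD r3<-Add2  regs: r0:8,r1:Mul1,r2:Add1,r3:Add2,r4:4,r5:Mul2
  c6: CDB Mul1=28; stall  regs: r0:8,r1:28,r2:Add1,r3:Add2,r4:4,r5:Mul2
  c7: CDB Mul2=6; stall  regs: r0:8,r1:28,r2:Add1,r3:Add2,r4:4,r5:6
  c8: CDB Add2=15; issue ADD r0<-Add2  regs: r0:Add2,r1:28,r2:Add1,r3:15,r4:4,r5:6
  c9: -  regs: r0:Add2,r1:28,r2:Add1,r3:15,r4:4,r5:6
  c10: CDB Add1=22  regs: r0:Add2,r1:28,r2:22,r3:15,r4:4,r5:6
  c11: CDB Add2=14  regs: r0:14,r1:28,r2:22,r3:15,r4:4,r5:6

STATUS = VALUE 22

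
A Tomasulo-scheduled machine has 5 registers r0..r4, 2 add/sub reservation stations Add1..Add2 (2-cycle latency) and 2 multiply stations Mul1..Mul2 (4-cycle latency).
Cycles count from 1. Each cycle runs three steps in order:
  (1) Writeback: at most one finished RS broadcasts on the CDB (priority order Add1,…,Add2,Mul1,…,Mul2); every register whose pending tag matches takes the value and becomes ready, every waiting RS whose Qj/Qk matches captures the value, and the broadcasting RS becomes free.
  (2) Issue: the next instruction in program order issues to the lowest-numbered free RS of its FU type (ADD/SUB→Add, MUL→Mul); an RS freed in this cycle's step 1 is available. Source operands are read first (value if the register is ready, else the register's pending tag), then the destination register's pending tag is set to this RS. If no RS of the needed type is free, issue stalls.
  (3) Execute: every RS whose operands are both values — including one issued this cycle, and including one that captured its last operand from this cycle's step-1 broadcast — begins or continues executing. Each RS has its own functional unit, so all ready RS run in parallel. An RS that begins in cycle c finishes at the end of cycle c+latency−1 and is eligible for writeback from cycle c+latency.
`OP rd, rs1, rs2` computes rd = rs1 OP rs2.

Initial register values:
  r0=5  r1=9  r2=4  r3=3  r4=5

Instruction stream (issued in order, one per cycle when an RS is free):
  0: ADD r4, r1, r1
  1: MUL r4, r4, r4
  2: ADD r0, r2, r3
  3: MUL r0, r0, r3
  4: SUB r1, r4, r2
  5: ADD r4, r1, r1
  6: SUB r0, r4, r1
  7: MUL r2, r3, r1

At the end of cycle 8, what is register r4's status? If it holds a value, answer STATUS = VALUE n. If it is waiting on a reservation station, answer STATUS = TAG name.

cycle 1: issue ADD r4<-Add1 // r0:5,r1:9,r2:4,r3:3,r4:Add1
cycle 2: issue MUL r4<-Mul1 // r0:5,r1:9,r2:4,r3:3,r4:Mul1
cycle 3: CDB Add1=18; issue ADD r0<-Add1 // r0:Add1,r1:9,r2:4,r3:3,r4:Mul1
cycle 4: issue MUL r0<-Mul2 // r0:Mul2,r1:9,r2:4,r3:3,r4:Mul1
cycle 5: CDB Add1=7; issue SUB r1<-Add1 // r0:Mul2,r1:Add1,r2:4,r3:3,r4:Mul1
cycle 6: issue ADD r4<-Add2 // r0:Mul2,r1:Add1,r2:4,r3:3,r4:Add2
cycle 7: CDB Mul1=324; stall // r0:Mul2,r1:Add1,r2:4,r3:3,r4:Add2
cycle 8: stall // r0:Mul2,r1:Add1,r2:4,r3:3,r4:Add2

STATUS = TAG Add2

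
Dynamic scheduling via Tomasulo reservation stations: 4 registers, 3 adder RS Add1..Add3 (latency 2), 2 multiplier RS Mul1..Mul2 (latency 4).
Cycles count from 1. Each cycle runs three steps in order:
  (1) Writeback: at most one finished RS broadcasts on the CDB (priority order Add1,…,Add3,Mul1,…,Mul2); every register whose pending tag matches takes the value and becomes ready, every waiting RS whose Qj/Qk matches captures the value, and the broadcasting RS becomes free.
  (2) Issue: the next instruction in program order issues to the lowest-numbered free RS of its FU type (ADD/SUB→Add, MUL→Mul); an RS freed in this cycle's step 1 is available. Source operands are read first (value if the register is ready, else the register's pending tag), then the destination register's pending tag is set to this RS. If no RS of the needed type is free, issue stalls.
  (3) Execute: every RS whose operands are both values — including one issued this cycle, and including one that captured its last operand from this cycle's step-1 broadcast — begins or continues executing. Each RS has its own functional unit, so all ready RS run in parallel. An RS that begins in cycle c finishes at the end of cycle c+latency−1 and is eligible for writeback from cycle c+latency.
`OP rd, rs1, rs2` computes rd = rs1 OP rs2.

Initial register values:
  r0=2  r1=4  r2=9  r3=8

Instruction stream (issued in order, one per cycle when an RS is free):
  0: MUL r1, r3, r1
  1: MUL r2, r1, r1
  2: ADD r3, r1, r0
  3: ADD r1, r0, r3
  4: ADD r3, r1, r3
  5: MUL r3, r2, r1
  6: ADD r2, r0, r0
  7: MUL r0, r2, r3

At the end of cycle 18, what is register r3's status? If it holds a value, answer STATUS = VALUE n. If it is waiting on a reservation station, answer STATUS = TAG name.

  c1: issue MUL r1<-Mul1  regs: r0:2,r1:Mul1,r2:9,r3:8
  c2: issue MUL r2<-Mul2  regs: r0:2,r1:Mul1,r2:Mul2,r3:8
  c3: issue ADD r3<-Add1  regs: r0:2,r1:Mul1,r2:Mul2,r3:Add1
  c4: issue ADD r1<-Add2  regs: r0:2,r1:Add2,r2:Mul2,r3:Add1
  c5: CDB Mul1=32; issue ADD r3<-Add3  regs: r0:2,r1:Add2,r2:Mul2,r3:Add3
  c6: issue MUL r3<-Mul1  regs: r0:2,r1:Add2,r2:Mul2,r3:Mul1
  c7: CDB Add1=34; issue ADD r2<-Add1  regs: r0:2,r1:Add2,r2:Add1,r3:Mul1
  c8: stall  regs: r0:2,r1:Add2,r2:Add1,r3:Mul1
  c9: CDB Add1=4; stall  regs: r0:2,r1:Add2,r2:4,r3:Mul1
  c10: CDB Add2=36; stall  regs: r0:2,r1:36,r2:4,r3:Mul1
  c11: CDB Mul2=1024; issue MUL r0<-Mul2  regs: r0:Mul2,r1:36,r2:4,r3:Mul1
  c12: CDB Add3=70  regs: r0:Mul2,r1:36,r2:4,r3:Mul1
  c13: -  regs: r0:Mul2,r1:36,r2:4,r3:Mul1
  c14: -  regs: r0:Mul2,r1:36,r2:4,r3:Mul1
  c15: CDB Mul1=36864  regs: r0:Mul2,r1:36,r2:4,r3:36864
  c16: -  regs: r0:Mul2,r1:36,r2:4,r3:36864
  c17: -  regs: r0:Mul2,r1:36,r2:4,r3:36864
  c18: -  regs: r0:Mul2,r1:36,r2:4,r3:36864

STATUS = VALUE 36864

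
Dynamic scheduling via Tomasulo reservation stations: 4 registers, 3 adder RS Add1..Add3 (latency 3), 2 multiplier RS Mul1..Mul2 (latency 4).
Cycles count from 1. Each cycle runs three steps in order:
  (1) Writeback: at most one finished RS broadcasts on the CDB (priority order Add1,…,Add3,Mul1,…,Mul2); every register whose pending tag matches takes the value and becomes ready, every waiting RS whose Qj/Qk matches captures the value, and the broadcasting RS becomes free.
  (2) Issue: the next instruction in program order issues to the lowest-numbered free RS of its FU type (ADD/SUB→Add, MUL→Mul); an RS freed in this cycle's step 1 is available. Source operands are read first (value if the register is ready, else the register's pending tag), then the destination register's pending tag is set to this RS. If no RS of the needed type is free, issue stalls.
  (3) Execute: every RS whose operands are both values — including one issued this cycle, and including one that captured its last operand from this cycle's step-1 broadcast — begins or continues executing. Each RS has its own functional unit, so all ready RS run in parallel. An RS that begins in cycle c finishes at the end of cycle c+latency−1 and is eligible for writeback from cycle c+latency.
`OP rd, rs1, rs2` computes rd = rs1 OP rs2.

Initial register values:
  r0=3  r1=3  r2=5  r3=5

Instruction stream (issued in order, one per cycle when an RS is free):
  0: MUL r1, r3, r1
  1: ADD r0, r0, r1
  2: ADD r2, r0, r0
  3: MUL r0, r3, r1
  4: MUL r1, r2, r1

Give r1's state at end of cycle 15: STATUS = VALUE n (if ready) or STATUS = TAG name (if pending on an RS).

c1: issue MUL r1<-Mul1 | r0:3,r1:Mul1,r2:5,r3:5
c2: issue ADD r0<-Add1 | r0:Add1,r1:Mul1,r2:5,r3:5
c3: issue ADD r2<-Add2 | r0:Add1,r1:Mul1,r2:Add2,r3:5
c4: issue MUL r0<-Mul2 | r0:Mul2,r1:Mul1,r2:Add2,r3:5
c5: CDB Mul1=15; issue MUL r1<-Mul1 | r0:Mul2,r1:Mul1,r2:Add2,r3:5
c6: - | r0:Mul2,r1:Mul1,r2:Add2,r3:5
c7: - | r0:Mul2,r1:Mul1,r2:Add2,r3:5
c8: CDB Add1=18 | r0:Mul2,r1:Mul1,r2:Add2,r3:5
c9: CDB Mul2=75 | r0:75,r1:Mul1,r2:Add2,r3:5
c10: - | r0:75,r1:Mul1,r2:Add2,r3:5
c11: CDB Add2=36 | r0:75,r1:Mul1,r2:36,r3:5
c12: - | r0:75,r1:Mul1,r2:36,r3:5
c13: - | r0:75,r1:Mul1,r2:36,r3:5
c14: - | r0:75,r1:Mul1,r2:36,r3:5
c15: CDB Mul1=540 | r0:75,r1:540,r2:36,r3:5

STATUS = VALUE 540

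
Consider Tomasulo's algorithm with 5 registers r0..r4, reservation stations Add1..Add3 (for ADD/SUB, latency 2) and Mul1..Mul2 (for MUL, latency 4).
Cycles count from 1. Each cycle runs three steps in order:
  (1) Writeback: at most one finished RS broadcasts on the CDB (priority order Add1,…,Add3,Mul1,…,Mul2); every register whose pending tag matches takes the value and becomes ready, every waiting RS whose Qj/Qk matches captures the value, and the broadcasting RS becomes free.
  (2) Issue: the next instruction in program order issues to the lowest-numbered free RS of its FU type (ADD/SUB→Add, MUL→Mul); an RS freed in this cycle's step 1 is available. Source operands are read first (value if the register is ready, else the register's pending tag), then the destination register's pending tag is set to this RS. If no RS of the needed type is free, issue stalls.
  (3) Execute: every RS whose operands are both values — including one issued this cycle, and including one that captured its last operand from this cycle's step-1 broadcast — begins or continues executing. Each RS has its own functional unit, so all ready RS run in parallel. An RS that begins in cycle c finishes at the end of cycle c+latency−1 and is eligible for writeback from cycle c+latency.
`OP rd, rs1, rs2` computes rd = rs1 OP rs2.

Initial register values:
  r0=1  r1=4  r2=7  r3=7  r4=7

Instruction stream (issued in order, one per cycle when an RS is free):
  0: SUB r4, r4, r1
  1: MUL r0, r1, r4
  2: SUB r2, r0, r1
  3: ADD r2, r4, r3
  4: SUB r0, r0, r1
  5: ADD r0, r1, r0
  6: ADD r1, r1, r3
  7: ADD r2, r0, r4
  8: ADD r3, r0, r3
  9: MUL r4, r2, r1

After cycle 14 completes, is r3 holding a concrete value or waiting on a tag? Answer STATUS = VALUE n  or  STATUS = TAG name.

c1: issue SUB r4<-Add1 | r0:1,r1:4,r2:7,r3:7,r4:Add1
c2: issue MUL r0<-Mul1 | r0:Mul1,r1:4,r2:7,r3:7,r4:Add1
c3: CDB Add1=3; issue SUB r2<-Add1 | r0:Mul1,r1:4,r2:Add1,r3:7,r4:3
c4: issue ADD r2<-Add2 | r0:Mul1,r1:4,r2:Add2,r3:7,r4:3
c5: issue SUB r0<-Add3 | r0:Add3,r1:4,r2:Add2,r3:7,r4:3
c6: CDB Add2=10; issue ADD r0<-Add2 | r0:Add2,r1:4,r2:10,r3:7,r4:3
c7: CDB Mul1=12; stall | r0:Add2,r1:4,r2:10,r3:7,r4:3
c8: stall | r0:Add2,r1:4,r2:10,r3:7,r4:3
c9: CDB Add1=8; issue ADD r1<-Add1 | r0:Add2,r1:Add1,r2:10,r3:7,r4:3
c10: CDB Add3=8; issue ADD r2<-Add3 | r0:Add2,r1:Add1,r2:Add3,r3:7,r4:3
c11: CDB Add1=11; issue ADD r3<-Add1 | r0:Add2,r1:11,r2:Add3,r3:Add1,r4:3
c12: CDB Add2=12; issue MUL r4<-Mul1 | r0:12,r1:11,r2:Add3,r3:Add1,r4:Mul1
c13: - | r0:12,r1:11,r2:Add3,r3:Add1,r4:Mul1
c14: CDB Add1=19 | r0:12,r1:11,r2:Add3,r3:19,r4:Mul1

STATUS = VALUE 19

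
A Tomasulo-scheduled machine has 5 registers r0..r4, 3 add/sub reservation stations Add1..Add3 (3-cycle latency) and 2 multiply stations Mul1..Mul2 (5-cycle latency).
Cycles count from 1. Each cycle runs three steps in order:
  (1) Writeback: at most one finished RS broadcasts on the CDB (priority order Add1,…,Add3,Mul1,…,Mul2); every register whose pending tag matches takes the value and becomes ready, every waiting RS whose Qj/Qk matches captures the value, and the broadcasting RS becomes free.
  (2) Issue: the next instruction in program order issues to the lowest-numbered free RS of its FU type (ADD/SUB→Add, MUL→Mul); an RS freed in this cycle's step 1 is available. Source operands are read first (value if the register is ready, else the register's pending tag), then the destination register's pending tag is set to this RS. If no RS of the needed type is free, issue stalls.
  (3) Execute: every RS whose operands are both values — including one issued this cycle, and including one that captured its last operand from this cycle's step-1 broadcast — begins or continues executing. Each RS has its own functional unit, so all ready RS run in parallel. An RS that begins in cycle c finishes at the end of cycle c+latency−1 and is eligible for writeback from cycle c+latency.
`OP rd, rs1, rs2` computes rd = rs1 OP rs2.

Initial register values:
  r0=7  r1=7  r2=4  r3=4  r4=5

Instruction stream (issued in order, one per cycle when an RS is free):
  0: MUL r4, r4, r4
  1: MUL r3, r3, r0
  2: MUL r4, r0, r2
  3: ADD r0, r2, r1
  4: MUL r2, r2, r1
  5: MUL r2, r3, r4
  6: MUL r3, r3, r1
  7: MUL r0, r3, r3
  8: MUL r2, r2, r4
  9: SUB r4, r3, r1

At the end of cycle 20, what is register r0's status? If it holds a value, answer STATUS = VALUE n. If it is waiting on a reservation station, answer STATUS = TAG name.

STATUS = TAG Mul1

c1: issue MUL r4<-Mul1 | r0:7,r1:7,r2:4,r3:4,r4:Mul1
c2: issue MUL r3<-Mul2 | r0:7,r1:7,r2:4,r3:Mul2,r4:Mul1
c3: stall | r0:7,r1:7,r2:4,r3:Mul2,r4:Mul1
c4: stall | r0:7,r1:7,r2:4,r3:Mul2,r4:Mul1
c5: stall | r0:7,r1:7,r2:4,r3:Mul2,r4:Mul1
c6: CDB Mul1=25; issue MUL r4<-Mul1 | r0:7,r1:7,r2:4,r3:Mul2,r4:Mul1
c7: CDB Mul2=28; issue ADD r0<-Add1 | r0:Add1,r1:7,r2:4,r3:28,r4:Mul1
c8: issue MUL r2<-Mul2 | r0:Add1,r1:7,r2:Mul2,r3:28,r4:Mul1
c9: stall | r0:Add1,r1:7,r2:Mul2,r3:28,r4:Mul1
c10: CDB Add1=11; stall | r0:11,r1:7,r2:Mul2,r3:28,r4:Mul1
c11: CDB Mul1=28; issue MUL r2<-Mul1 | r0:11,r1:7,r2:Mul1,r3:28,r4:28
c12: stall | r0:11,r1:7,r2:Mul1,r3:28,r4:28
c13: CDB Mul2=28; issue MUL r3<-Mul2 | r0:11,r1:7,r2:Mul1,r3:Mul2,r4:28
c14: stall | r0:11,r1:7,r2:Mul1,r3:Mul2,r4:28
c15: stall | r0:11,r1:7,r2:Mul1,r3:Mul2,r4:28
c16: CDB Mul1=784; issue MUL r0<-Mul1 | r0:Mul1,r1:7,r2:784,r3:Mul2,r4:28
c17: stall | r0:Mul1,r1:7,r2:784,r3:Mul2,r4:28
c18: CDB Mul2=196; issue MUL r2<-Mul2 | r0:Mul1,r1:7,r2:Mul2,r3:196,r4:28
c19: issue SUB r4<-Add1 | r0:Mul1,r1:7,r2:Mul2,r3:196,r4:Add1
c20: - | r0:Mul1,r1:7,r2:Mul2,r3:196,r4:Add1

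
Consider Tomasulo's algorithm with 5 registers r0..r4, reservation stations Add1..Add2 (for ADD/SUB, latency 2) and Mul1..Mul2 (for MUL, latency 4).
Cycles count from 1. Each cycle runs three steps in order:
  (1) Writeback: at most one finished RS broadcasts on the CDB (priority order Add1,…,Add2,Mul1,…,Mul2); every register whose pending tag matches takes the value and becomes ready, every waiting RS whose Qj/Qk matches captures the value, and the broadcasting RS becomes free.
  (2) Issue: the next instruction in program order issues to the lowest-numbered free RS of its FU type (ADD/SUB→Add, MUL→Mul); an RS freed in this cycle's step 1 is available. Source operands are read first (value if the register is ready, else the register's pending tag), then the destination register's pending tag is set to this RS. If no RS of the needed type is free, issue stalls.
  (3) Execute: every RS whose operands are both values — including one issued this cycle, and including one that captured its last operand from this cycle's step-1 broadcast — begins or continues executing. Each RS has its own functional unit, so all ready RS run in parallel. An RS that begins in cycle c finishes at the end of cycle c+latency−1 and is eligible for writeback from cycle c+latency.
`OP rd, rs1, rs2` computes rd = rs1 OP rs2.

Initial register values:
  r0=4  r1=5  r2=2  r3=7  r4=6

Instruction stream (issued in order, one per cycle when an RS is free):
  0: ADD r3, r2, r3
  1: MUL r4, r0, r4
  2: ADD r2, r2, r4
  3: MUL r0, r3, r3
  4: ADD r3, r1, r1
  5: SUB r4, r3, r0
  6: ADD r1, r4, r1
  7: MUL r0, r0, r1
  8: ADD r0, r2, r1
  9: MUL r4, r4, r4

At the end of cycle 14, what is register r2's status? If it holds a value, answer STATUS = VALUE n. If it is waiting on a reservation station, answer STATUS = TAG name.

STATUS = VALUE 26

  c1: issue ADD r3<-Add1  regs: r0:4,r1:5,r2:2,r3:Add1,r4:6
  c2: issue MUL r4<-Mul1  regs: r0:4,r1:5,r2:2,r3:Add1,r4:Mul1
  c3: CDB Add1=9; issue ADD r2<-Add1  regs: r0:4,r1:5,r2:Add1,r3:9,r4:Mul1
  c4: issue MUL r0<-Mul2  regs: r0:Mul2,r1:5,r2:Add1,r3:9,r4:Mul1
  c5: issue ADD r3<-Add2  regs: r0:Mul2,r1:5,r2:Add1,r3:Add2,r4:Mul1
  c6: CDB Mul1=24; stall  regs: r0:Mul2,r1:5,r2:Add1,r3:Add2,r4:24
  c7: CDB Add2=10; issue SUB r4<-Add2  regs: r0:Mul2,r1:5,r2:Add1,r3:10,r4:Add2
  c8: CDB Add1=26; issue ADD r1<-Add1  regs: r0:Mul2,r1:Add1,r2:26,r3:10,r4:Add2
  c9: CDB Mul2=81; issue MUL r0<-Mul1  regs: r0:Mul1,r1:Add1,r2:26,r3:10,r4:Add2
  c10: stall  regs: r0:Mul1,r1:Add1,r2:26,r3:10,r4:Add2
  c11: CDB Add2=-71; issue ADD r0<-Add2  regs: r0:Add2,r1:Add1,r2:26,r3:10,r4:-71
  c12: issue MUL r4<-Mul2  regs: r0:Add2,r1:Add1,r2:26,r3:10,r4:Mul2
  c13: CDB Add1=-66  regs: r0:Add2,r1:-66,r2:26,r3:10,r4:Mul2
  c14: -  regs: r0:Add2,r1:-66,r2:26,r3:10,r4:Mul2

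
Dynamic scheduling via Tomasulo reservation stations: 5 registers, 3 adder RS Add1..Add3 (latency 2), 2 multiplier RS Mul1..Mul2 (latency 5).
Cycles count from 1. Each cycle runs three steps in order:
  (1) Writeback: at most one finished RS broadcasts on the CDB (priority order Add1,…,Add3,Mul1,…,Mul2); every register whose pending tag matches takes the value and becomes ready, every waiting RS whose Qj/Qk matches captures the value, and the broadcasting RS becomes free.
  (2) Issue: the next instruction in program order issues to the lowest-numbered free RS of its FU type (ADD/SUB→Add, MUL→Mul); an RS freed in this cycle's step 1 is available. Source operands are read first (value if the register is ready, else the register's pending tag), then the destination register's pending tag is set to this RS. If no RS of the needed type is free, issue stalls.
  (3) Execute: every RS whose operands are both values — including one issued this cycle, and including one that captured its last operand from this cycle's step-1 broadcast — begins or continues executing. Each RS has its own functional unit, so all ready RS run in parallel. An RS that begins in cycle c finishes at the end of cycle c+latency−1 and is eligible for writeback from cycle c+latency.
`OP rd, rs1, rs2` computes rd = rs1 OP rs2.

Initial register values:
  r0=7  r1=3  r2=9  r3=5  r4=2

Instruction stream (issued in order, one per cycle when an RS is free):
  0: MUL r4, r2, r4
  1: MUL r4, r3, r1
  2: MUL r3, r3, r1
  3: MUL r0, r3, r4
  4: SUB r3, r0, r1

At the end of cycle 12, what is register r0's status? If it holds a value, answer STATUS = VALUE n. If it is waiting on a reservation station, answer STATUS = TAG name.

STATUS = TAG Mul2

cycle 1: issue MUL r4<-Mul1 // r0:7,r1:3,r2:9,r3:5,r4:Mul1
cycle 2: issue MUL r4<-Mul2 // r0:7,r1:3,r2:9,r3:5,r4:Mul2
cycle 3: stall // r0:7,r1:3,r2:9,r3:5,r4:Mul2
cycle 4: stall // r0:7,r1:3,r2:9,r3:5,r4:Mul2
cycle 5: stall // r0:7,r1:3,r2:9,r3:5,r4:Mul2
cycle 6: CDB Mul1=18; issue MUL r3<-Mul1 // r0:7,r1:3,r2:9,r3:Mul1,r4:Mul2
cycle 7: CDB Mul2=15; issue MUL r0<-Mul2 // r0:Mul2,r1:3,r2:9,r3:Mul1,r4:15
cycle 8: issue SUB r3<-Add1 // r0:Mul2,r1:3,r2:9,r3:Add1,r4:15
cycle 9: - // r0:Mul2,r1:3,r2:9,r3:Add1,r4:15
cycle 10: - // r0:Mul2,r1:3,r2:9,r3:Add1,r4:15
cycle 11: CDB Mul1=15 // r0:Mul2,r1:3,r2:9,r3:Add1,r4:15
cycle 12: - // r0:Mul2,r1:3,r2:9,r3:Add1,r4:15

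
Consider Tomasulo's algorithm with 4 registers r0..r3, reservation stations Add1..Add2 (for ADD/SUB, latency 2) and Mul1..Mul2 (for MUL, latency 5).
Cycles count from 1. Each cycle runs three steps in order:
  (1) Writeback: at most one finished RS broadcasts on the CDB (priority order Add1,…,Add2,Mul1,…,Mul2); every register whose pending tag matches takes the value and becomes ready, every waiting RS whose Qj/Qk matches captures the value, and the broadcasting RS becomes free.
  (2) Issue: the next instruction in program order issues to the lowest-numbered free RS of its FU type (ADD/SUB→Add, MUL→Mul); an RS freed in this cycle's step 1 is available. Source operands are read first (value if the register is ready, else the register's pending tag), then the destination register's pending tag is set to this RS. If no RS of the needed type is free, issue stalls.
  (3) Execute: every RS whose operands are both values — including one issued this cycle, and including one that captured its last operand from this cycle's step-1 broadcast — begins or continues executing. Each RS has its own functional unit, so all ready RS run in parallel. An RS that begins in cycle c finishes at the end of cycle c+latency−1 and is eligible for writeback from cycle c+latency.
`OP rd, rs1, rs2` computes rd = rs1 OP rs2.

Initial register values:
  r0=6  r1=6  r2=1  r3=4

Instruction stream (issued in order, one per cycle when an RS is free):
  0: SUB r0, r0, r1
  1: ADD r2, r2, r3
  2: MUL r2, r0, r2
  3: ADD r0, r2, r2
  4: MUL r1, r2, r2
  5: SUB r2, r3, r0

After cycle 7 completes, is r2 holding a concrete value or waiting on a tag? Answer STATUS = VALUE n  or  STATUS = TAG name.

cycle 1: issue SUB r0<-Add1 // r0:Add1,r1:6,r2:1,r3:4
cycle 2: issue ADD r2<-Add2 // r0:Add1,r1:6,r2:Add2,r3:4
cycle 3: CDB Add1=0; issue MUL r2<-Mul1 // r0:0,r1:6,r2:Mul1,r3:4
cycle 4: CDB Add2=5; issue ADD r0<-Add1 // r0:Add1,r1:6,r2:Mul1,r3:4
cycle 5: issue MUL r1<-Mul2 // r0:Add1,r1:Mul2,r2:Mul1,r3:4
cycle 6: issue SUB r2<-Add2 // r0:Add1,r1:Mul2,r2:Add2,r3:4
cycle 7: - // r0:Add1,r1:Mul2,r2:Add2,r3:4

STATUS = TAG Add2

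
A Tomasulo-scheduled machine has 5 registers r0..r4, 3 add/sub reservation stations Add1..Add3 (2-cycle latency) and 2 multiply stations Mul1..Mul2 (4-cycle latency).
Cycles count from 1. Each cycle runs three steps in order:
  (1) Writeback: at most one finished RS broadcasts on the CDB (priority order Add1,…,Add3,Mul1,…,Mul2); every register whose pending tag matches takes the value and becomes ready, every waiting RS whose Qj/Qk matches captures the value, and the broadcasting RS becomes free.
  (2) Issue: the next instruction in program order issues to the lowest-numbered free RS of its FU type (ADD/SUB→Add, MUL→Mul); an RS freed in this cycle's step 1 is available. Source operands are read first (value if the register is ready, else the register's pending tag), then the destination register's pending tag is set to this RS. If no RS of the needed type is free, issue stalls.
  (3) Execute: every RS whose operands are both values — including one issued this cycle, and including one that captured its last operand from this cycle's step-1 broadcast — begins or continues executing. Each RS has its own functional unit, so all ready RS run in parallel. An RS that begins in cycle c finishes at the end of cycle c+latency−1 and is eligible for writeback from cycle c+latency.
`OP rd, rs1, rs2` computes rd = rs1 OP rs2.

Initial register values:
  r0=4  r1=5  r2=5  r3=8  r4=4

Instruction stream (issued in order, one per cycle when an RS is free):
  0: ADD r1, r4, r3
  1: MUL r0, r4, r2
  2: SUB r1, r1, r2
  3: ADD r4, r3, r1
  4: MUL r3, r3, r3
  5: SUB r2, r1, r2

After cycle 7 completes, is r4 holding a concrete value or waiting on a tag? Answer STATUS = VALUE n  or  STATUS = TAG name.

STATUS = VALUE 15

  c1: issue ADD r1<-Add1  regs: r0:4,r1:Add1,r2:5,r3:8,r4:4
  c2: issue MUL r0<-Mul1  regs: r0:Mul1,r1:Add1,r2:5,r3:8,r4:4
  c3: CDB Add1=12; issue SUB r1<-Add1  regs: r0:Mul1,r1:Add1,r2:5,r3:8,r4:4
  c4: issue ADD r4<-Add2  regs: r0:Mul1,r1:Add1,r2:5,r3:8,r4:Add2
  c5: CDB Add1=7; issue MUL r3<-Mul2  regs: r0:Mul1,r1:7,r2:5,r3:Mul2,r4:Add2
  c6: CDB Mul1=20; issue SUB r2<-Add1  regs: r0:20,r1:7,r2:Add1,r3:Mul2,r4:Add2
  c7: CDB Add2=15  regs: r0:20,r1:7,r2:Add1,r3:Mul2,r4:15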